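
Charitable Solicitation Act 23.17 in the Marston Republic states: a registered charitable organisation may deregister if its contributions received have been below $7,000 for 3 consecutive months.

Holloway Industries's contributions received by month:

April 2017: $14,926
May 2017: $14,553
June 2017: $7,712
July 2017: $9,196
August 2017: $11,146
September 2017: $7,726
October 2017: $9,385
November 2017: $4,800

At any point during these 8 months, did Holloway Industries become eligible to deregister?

Months below $7,000: November 2017.
Longest run of consecutive months below the threshold: 1.
1 < 3, so Holloway Industries never became eligible.

No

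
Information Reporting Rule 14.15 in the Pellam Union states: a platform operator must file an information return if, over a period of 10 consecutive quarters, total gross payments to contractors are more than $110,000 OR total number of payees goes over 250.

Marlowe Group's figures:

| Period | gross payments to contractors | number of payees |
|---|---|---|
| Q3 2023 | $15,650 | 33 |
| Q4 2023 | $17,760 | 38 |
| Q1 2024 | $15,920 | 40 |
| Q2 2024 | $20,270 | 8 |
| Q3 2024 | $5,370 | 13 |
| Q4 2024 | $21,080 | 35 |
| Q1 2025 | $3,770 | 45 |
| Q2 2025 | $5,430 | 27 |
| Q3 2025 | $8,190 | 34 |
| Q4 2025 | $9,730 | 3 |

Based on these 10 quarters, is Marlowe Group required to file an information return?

Total gross payments to contractors: $15,650 + $17,760 + $15,920 + $20,270 + $5,370 + $21,080 + $3,770 + $5,430 + $8,190 + $9,730 = $123,170 (> $110,000).
Total number of payees: 33 + 38 + 40 + 8 + 13 + 35 + 45 + 27 + 34 + 3 = 276 (> 250).
The test is 'or': at least one threshold is exceeded.

Yes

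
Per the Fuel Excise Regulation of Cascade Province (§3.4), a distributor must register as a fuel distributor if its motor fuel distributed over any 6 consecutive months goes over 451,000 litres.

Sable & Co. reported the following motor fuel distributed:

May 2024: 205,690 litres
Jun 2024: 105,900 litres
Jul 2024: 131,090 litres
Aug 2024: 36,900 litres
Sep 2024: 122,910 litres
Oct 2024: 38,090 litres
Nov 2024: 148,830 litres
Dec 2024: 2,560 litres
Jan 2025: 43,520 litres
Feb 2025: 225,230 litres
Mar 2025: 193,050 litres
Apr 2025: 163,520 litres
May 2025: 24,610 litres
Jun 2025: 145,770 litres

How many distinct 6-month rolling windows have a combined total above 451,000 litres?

8

May 2024–Oct 2024: 205,690 litres + 105,900 litres + 131,090 litres + 36,900 litres + 122,910 litres + 38,090 litres = 640,580 litres (over)
Jun 2024–Nov 2024: 105,900 litres + 131,090 litres + 36,900 litres + 122,910 litres + 38,090 litres + 148,830 litres = 583,720 litres (over)
Jul 2024–Dec 2024: 131,090 litres + 36,900 litres + 122,910 litres + 38,090 litres + 148,830 litres + 2,560 litres = 480,380 litres (over)
Aug 2024–Jan 2025: 36,900 litres + 122,910 litres + 38,090 litres + 148,830 litres + 2,560 litres + 43,520 litres = 392,810 litres (under)
Sep 2024–Feb 2025: 122,910 litres + 38,090 litres + 148,830 litres + 2,560 litres + 43,520 litres + 225,230 litres = 581,140 litres (over)
Oct 2024–Mar 2025: 38,090 litres + 148,830 litres + 2,560 litres + 43,520 litres + 225,230 litres + 193,050 litres = 651,280 litres (over)
Nov 2024–Apr 2025: 148,830 litres + 2,560 litres + 43,520 litres + 225,230 litres + 193,050 litres + 163,520 litres = 776,710 litres (over)
Dec 2024–May 2025: 2,560 litres + 43,520 litres + 225,230 litres + 193,050 litres + 163,520 litres + 24,610 litres = 652,490 litres (over)
Jan 2025–Jun 2025: 43,520 litres + 225,230 litres + 193,050 litres + 163,520 litres + 24,610 litres + 145,770 litres = 795,700 litres (over)
8 windows exceed the threshold.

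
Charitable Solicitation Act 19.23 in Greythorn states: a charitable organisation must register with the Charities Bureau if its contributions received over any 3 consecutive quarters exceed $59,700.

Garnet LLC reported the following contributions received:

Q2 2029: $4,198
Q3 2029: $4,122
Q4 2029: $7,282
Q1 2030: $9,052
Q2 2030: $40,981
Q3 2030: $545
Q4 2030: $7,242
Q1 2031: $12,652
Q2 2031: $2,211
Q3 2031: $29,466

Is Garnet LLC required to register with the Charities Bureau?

No

Q2 2029–Q4 2029: $4,198 + $4,122 + $7,282 = $15,602 (under)
Q3 2029–Q1 2030: $4,122 + $7,282 + $9,052 = $20,456 (under)
Q4 2029–Q2 2030: $7,282 + $9,052 + $40,981 = $57,315 (under)
Q1 2030–Q3 2030: $9,052 + $40,981 + $545 = $50,578 (under)
Q2 2030–Q4 2030: $40,981 + $545 + $7,242 = $48,768 (under)
Q3 2030–Q1 2031: $545 + $7,242 + $12,652 = $20,439 (under)
Q4 2030–Q2 2031: $7,242 + $12,652 + $2,211 = $22,105 (under)
Q1 2031–Q3 2031: $12,652 + $2,211 + $29,466 = $44,329 (under)
No window exceeds $59,700.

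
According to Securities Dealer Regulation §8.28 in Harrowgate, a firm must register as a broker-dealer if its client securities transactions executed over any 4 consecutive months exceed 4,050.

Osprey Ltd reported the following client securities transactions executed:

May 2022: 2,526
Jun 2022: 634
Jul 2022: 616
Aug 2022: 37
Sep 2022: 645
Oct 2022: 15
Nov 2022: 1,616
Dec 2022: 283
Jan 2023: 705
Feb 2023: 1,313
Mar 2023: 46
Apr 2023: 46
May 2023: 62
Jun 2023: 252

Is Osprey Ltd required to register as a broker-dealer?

May 2022–Aug 2022: 2,526 + 634 + 616 + 37 = 3,813 (under)
Jun 2022–Sep 2022: 634 + 616 + 37 + 645 = 1,932 (under)
Jul 2022–Oct 2022: 616 + 37 + 645 + 15 = 1,313 (under)
Aug 2022–Nov 2022: 37 + 645 + 15 + 1,616 = 2,313 (under)
Sep 2022–Dec 2022: 645 + 15 + 1,616 + 283 = 2,559 (under)
Oct 2022–Jan 2023: 15 + 1,616 + 283 + 705 = 2,619 (under)
Nov 2022–Feb 2023: 1,616 + 283 + 705 + 1,313 = 3,917 (under)
Dec 2022–Mar 2023: 283 + 705 + 1,313 + 46 = 2,347 (under)
Jan 2023–Apr 2023: 705 + 1,313 + 46 + 46 = 2,110 (under)
Feb 2023–May 2023: 1,313 + 46 + 46 + 62 = 1,467 (under)
Mar 2023–Jun 2023: 46 + 46 + 62 + 252 = 406 (under)
No window exceeds 4,050.

No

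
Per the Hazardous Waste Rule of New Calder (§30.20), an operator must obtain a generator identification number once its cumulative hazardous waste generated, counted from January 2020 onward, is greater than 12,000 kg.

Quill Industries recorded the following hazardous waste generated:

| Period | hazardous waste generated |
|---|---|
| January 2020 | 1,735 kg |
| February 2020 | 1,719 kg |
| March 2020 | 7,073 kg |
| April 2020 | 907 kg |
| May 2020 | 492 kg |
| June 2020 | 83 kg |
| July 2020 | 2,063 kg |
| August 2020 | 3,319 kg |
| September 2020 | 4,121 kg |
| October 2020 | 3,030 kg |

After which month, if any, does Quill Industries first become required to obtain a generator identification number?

June 2020

Through January 2020: 1,735 kg
Through February 2020: 3,454 kg
Through March 2020: 10,527 kg
Through April 2020: 11,434 kg
Through May 2020: 11,926 kg
Through June 2020: 12,009 kg ← exceeds threshold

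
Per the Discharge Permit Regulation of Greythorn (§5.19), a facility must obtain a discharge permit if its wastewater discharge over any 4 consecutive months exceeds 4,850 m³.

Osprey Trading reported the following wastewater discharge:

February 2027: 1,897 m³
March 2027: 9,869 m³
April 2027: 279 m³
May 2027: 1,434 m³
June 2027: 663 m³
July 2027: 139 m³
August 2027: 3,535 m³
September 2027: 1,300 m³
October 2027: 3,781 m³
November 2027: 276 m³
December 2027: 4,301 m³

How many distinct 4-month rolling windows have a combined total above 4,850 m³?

7

February 2027–May 2027: 1,897 m³ + 9,869 m³ + 279 m³ + 1,434 m³ = 13,479 m³ (over)
March 2027–June 2027: 9,869 m³ + 279 m³ + 1,434 m³ + 663 m³ = 12,245 m³ (over)
April 2027–July 2027: 279 m³ + 1,434 m³ + 663 m³ + 139 m³ = 2,515 m³ (under)
May 2027–August 2027: 1,434 m³ + 663 m³ + 139 m³ + 3,535 m³ = 5,771 m³ (over)
June 2027–September 2027: 663 m³ + 139 m³ + 3,535 m³ + 1,300 m³ = 5,637 m³ (over)
July 2027–October 2027: 139 m³ + 3,535 m³ + 1,300 m³ + 3,781 m³ = 8,755 m³ (over)
August 2027–November 2027: 3,535 m³ + 1,300 m³ + 3,781 m³ + 276 m³ = 8,892 m³ (over)
September 2027–December 2027: 1,300 m³ + 3,781 m³ + 276 m³ + 4,301 m³ = 9,658 m³ (over)
7 windows exceed the threshold.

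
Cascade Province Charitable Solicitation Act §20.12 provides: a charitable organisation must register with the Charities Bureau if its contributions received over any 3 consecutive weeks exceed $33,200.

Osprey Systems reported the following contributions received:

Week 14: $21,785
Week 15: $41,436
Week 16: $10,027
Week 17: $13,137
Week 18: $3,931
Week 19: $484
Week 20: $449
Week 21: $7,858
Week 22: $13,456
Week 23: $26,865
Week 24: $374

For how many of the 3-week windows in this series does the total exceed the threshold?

4

Week 14–Week 16: $21,785 + $41,436 + $10,027 = $73,248 (over)
Week 15–Week 17: $41,436 + $10,027 + $13,137 = $64,600 (over)
Week 16–Week 18: $10,027 + $13,137 + $3,931 = $27,095 (under)
Week 17–Week 19: $13,137 + $3,931 + $484 = $17,552 (under)
Week 18–Week 20: $3,931 + $484 + $449 = $4,864 (under)
Week 19–Week 21: $484 + $449 + $7,858 = $8,791 (under)
Week 20–Week 22: $449 + $7,858 + $13,456 = $21,763 (under)
Week 21–Week 23: $7,858 + $13,456 + $26,865 = $48,179 (over)
Week 22–Week 24: $13,456 + $26,865 + $374 = $40,695 (over)
4 windows exceed the threshold.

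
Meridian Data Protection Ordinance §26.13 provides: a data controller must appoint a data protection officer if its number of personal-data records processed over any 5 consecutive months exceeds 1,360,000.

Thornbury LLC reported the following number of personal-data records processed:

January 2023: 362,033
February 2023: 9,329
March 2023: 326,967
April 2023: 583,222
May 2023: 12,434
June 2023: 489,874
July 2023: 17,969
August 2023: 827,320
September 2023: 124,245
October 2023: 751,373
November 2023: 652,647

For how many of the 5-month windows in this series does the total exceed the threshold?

January 2023–May 2023: 362,033 + 9,329 + 326,967 + 583,222 + 12,434 = 1,293,985 (under)
February 2023–June 2023: 9,329 + 326,967 + 583,222 + 12,434 + 489,874 = 1,421,826 (over)
March 2023–July 2023: 326,967 + 583,222 + 12,434 + 489,874 + 17,969 = 1,430,466 (over)
April 2023–August 2023: 583,222 + 12,434 + 489,874 + 17,969 + 827,320 = 1,930,819 (over)
May 2023–September 2023: 12,434 + 489,874 + 17,969 + 827,320 + 124,245 = 1,471,842 (over)
June 2023–October 2023: 489,874 + 17,969 + 827,320 + 124,245 + 751,373 = 2,210,781 (over)
July 2023–November 2023: 17,969 + 827,320 + 124,245 + 751,373 + 652,647 = 2,373,554 (over)
6 windows exceed the threshold.

6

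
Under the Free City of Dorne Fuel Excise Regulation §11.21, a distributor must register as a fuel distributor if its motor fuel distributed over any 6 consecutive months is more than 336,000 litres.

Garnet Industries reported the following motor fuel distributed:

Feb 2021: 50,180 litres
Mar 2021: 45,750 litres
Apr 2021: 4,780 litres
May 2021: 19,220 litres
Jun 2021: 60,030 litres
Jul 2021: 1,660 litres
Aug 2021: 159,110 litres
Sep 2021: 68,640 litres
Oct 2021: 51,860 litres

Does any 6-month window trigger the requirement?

Yes

Feb 2021–Jul 2021: 50,180 litres + 45,750 litres + 4,780 litres + 19,220 litres + 60,030 litres + 1,660 litres = 181,620 litres (under)
Mar 2021–Aug 2021: 45,750 litres + 4,780 litres + 19,220 litres + 60,030 litres + 1,660 litres + 159,110 litres = 290,550 litres (under)
Apr 2021–Sep 2021: 4,780 litres + 19,220 litres + 60,030 litres + 1,660 litres + 159,110 litres + 68,640 litres = 313,440 litres (under)
May 2021–Oct 2021: 19,220 litres + 60,030 litres + 1,660 litres + 159,110 litres + 68,640 litres + 51,860 litres = 360,520 litres (over)
At least one window exceeds 336,000 litres.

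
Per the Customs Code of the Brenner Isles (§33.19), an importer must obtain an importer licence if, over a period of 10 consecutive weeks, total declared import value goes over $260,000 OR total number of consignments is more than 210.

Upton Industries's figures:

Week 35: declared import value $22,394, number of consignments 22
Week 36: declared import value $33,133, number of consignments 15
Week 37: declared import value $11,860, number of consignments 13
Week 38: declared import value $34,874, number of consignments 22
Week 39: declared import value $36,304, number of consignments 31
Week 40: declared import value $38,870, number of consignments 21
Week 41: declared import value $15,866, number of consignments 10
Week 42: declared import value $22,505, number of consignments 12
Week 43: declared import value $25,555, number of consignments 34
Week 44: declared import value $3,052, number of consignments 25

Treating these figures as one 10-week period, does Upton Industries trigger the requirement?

Total declared import value: $22,394 + $33,133 + $11,860 + $34,874 + $36,304 + $38,870 + $15,866 + $22,505 + $25,555 + $3,052 = $244,413 (≤ $260,000).
Total number of consignments: 22 + 15 + 13 + 22 + 31 + 21 + 10 + 12 + 34 + 25 = 205 (≤ 210).
The test is 'or': neither threshold is exceeded.

No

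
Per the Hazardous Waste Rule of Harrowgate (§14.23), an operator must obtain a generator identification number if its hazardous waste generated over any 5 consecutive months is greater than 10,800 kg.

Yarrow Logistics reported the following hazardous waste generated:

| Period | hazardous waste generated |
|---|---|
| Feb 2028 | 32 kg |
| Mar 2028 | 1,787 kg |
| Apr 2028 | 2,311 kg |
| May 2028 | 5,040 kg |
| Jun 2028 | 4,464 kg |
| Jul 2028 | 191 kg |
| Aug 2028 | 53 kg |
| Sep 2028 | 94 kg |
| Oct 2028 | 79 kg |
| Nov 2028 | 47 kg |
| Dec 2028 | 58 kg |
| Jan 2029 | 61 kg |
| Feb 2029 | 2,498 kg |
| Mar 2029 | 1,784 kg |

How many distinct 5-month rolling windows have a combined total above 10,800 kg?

3

Feb 2028–Jun 2028: 32 kg + 1,787 kg + 2,311 kg + 5,040 kg + 4,464 kg = 13,634 kg (over)
Mar 2028–Jul 2028: 1,787 kg + 2,311 kg + 5,040 kg + 4,464 kg + 191 kg = 13,793 kg (over)
Apr 2028–Aug 2028: 2,311 kg + 5,040 kg + 4,464 kg + 191 kg + 53 kg = 12,059 kg (over)
May 2028–Sep 2028: 5,040 kg + 4,464 kg + 191 kg + 53 kg + 94 kg = 9,842 kg (under)
Jun 2028–Oct 2028: 4,464 kg + 191 kg + 53 kg + 94 kg + 79 kg = 4,881 kg (under)
Jul 2028–Nov 2028: 191 kg + 53 kg + 94 kg + 79 kg + 47 kg = 464 kg (under)
Aug 2028–Dec 2028: 53 kg + 94 kg + 79 kg + 47 kg + 58 kg = 331 kg (under)
Sep 2028–Jan 2029: 94 kg + 79 kg + 47 kg + 58 kg + 61 kg = 339 kg (under)
Oct 2028–Feb 2029: 79 kg + 47 kg + 58 kg + 61 kg + 2,498 kg = 2,743 kg (under)
Nov 2028–Mar 2029: 47 kg + 58 kg + 61 kg + 2,498 kg + 1,784 kg = 4,448 kg (under)
3 windows exceed the threshold.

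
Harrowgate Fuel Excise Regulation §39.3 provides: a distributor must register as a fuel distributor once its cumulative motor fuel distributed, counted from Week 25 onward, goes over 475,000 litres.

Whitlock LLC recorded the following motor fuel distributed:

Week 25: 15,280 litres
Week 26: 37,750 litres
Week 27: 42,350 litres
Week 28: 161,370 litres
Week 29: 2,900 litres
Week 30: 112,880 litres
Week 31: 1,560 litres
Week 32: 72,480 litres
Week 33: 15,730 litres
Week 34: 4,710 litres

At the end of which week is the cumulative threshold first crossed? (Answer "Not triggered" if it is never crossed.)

Not triggered

Through Week 25: 15,280 litres
Through Week 26: 53,030 litres
Through Week 27: 95,380 litres
Through Week 28: 256,750 litres
Through Week 29: 259,650 litres
Through Week 30: 372,530 litres
Through Week 31: 374,090 litres
Through Week 32: 446,570 litres
Through Week 33: 462,300 litres
Through Week 34: 467,010 litres
Final cumulative total 467,010 litres ≤ 475,000 litres; the threshold is never exceeded.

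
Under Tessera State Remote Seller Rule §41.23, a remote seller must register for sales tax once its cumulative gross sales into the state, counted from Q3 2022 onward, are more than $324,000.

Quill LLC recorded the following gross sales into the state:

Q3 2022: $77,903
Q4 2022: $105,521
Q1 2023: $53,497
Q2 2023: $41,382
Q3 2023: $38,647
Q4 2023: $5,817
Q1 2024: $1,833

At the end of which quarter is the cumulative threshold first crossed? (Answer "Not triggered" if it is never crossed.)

Q1 2024

Through Q3 2022: $77,903
Through Q4 2022: $183,424
Through Q1 2023: $236,921
Through Q2 2023: $278,303
Through Q3 2023: $316,950
Through Q4 2023: $322,767
Through Q1 2024: $324,600 ← exceeds threshold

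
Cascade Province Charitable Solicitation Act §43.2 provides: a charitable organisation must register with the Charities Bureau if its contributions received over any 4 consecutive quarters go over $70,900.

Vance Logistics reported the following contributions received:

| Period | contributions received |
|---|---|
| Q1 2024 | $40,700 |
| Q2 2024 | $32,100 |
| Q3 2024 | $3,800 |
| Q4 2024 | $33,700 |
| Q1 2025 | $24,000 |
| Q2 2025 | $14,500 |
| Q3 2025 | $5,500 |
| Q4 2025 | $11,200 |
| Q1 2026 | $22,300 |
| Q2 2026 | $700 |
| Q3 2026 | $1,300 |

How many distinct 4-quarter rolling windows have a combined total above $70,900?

4

Q1 2024–Q4 2024: $40,700 + $32,100 + $3,800 + $33,700 = $110,300 (over)
Q2 2024–Q1 2025: $32,100 + $3,800 + $33,700 + $24,000 = $93,600 (over)
Q3 2024–Q2 2025: $3,800 + $33,700 + $24,000 + $14,500 = $76,000 (over)
Q4 2024–Q3 2025: $33,700 + $24,000 + $14,500 + $5,500 = $77,700 (over)
Q1 2025–Q4 2025: $24,000 + $14,500 + $5,500 + $11,200 = $55,200 (under)
Q2 2025–Q1 2026: $14,500 + $5,500 + $11,200 + $22,300 = $53,500 (under)
Q3 2025–Q2 2026: $5,500 + $11,200 + $22,300 + $700 = $39,700 (under)
Q4 2025–Q3 2026: $11,200 + $22,300 + $700 + $1,300 = $35,500 (under)
4 windows exceed the threshold.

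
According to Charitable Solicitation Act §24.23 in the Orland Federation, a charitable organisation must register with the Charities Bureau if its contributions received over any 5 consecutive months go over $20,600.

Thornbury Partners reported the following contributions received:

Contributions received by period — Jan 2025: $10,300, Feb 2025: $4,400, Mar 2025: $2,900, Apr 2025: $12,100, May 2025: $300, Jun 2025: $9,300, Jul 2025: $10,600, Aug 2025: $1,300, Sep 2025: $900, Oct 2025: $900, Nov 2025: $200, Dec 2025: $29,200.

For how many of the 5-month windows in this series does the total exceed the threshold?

7

Jan 2025–May 2025: $10,300 + $4,400 + $2,900 + $12,100 + $300 = $30,000 (over)
Feb 2025–Jun 2025: $4,400 + $2,900 + $12,100 + $300 + $9,300 = $29,000 (over)
Mar 2025–Jul 2025: $2,900 + $12,100 + $300 + $9,300 + $10,600 = $35,200 (over)
Apr 2025–Aug 2025: $12,100 + $300 + $9,300 + $10,600 + $1,300 = $33,600 (over)
May 2025–Sep 2025: $300 + $9,300 + $10,600 + $1,300 + $900 = $22,400 (over)
Jun 2025–Oct 2025: $9,300 + $10,600 + $1,300 + $900 + $900 = $23,000 (over)
Jul 2025–Nov 2025: $10,600 + $1,300 + $900 + $900 + $200 = $13,900 (under)
Aug 2025–Dec 2025: $1,300 + $900 + $900 + $200 + $29,200 = $32,500 (over)
7 windows exceed the threshold.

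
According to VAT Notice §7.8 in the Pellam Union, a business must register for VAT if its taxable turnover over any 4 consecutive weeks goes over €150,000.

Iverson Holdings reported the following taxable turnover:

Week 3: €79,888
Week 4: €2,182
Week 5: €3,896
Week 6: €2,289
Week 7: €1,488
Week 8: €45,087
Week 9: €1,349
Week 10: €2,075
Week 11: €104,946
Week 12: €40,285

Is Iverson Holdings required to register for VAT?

Week 3–Week 6: €79,888 + €2,182 + €3,896 + €2,289 = €88,255 (under)
Week 4–Week 7: €2,182 + €3,896 + €2,289 + €1,488 = €9,855 (under)
Week 5–Week 8: €3,896 + €2,289 + €1,488 + €45,087 = €52,760 (under)
Week 6–Week 9: €2,289 + €1,488 + €45,087 + €1,349 = €50,213 (under)
Week 7–Week 10: €1,488 + €45,087 + €1,349 + €2,075 = €49,999 (under)
Week 8–Week 11: €45,087 + €1,349 + €2,075 + €104,946 = €153,457 (over)
Week 9–Week 12: €1,349 + €2,075 + €104,946 + €40,285 = €148,655 (under)
At least one window exceeds €150,000.

Yes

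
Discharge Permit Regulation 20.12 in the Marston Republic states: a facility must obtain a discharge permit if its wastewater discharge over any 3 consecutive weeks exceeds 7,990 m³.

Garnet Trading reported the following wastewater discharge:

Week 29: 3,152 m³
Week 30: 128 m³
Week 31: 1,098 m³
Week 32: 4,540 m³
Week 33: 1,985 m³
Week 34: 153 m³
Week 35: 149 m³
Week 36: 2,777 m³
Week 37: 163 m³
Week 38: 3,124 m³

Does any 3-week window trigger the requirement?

No

Week 29–Week 31: 3,152 m³ + 128 m³ + 1,098 m³ = 4,378 m³ (under)
Week 30–Week 32: 128 m³ + 1,098 m³ + 4,540 m³ = 5,766 m³ (under)
Week 31–Week 33: 1,098 m³ + 4,540 m³ + 1,985 m³ = 7,623 m³ (under)
Week 32–Week 34: 4,540 m³ + 1,985 m³ + 153 m³ = 6,678 m³ (under)
Week 33–Week 35: 1,985 m³ + 153 m³ + 149 m³ = 2,287 m³ (under)
Week 34–Week 36: 153 m³ + 149 m³ + 2,777 m³ = 3,079 m³ (under)
Week 35–Week 37: 149 m³ + 2,777 m³ + 163 m³ = 3,089 m³ (under)
Week 36–Week 38: 2,777 m³ + 163 m³ + 3,124 m³ = 6,064 m³ (under)
No window exceeds 7,990 m³.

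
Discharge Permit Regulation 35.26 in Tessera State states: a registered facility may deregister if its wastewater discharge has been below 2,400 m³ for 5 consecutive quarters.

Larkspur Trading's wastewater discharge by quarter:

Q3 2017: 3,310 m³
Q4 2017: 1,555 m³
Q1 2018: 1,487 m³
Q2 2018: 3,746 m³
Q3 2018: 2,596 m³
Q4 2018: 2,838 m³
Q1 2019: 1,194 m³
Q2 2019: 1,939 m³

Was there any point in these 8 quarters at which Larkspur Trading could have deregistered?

No

Quarters below 2,400 m³: Q4 2017, Q1 2018, Q1 2019, Q2 2019.
Longest run of consecutive quarters below the threshold: 2.
2 < 5, so Larkspur Trading never became eligible.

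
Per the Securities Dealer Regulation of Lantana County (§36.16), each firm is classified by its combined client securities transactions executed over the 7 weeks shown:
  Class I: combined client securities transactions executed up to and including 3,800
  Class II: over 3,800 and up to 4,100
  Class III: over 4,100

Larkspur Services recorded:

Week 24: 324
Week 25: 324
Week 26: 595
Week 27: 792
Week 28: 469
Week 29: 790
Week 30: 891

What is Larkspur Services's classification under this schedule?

Class III

Combined client securities transactions executed: 324 + 324 + 595 + 792 + 469 + 790 + 891 = 4,185.
4,185 > 4,100, so Class III applies.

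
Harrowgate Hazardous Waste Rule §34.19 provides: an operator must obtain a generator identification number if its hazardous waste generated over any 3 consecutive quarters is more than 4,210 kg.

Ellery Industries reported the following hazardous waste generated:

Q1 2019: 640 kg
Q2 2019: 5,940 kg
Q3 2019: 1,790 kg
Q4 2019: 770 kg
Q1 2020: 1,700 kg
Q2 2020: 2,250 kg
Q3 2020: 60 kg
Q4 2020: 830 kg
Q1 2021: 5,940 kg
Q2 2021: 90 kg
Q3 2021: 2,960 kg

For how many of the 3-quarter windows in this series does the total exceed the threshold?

7

Q1 2019–Q3 2019: 640 kg + 5,940 kg + 1,790 kg = 8,370 kg (over)
Q2 2019–Q4 2019: 5,940 kg + 1,790 kg + 770 kg = 8,500 kg (over)
Q3 2019–Q1 2020: 1,790 kg + 770 kg + 1,700 kg = 4,260 kg (over)
Q4 2019–Q2 2020: 770 kg + 1,700 kg + 2,250 kg = 4,720 kg (over)
Q1 2020–Q3 2020: 1,700 kg + 2,250 kg + 60 kg = 4,010 kg (under)
Q2 2020–Q4 2020: 2,250 kg + 60 kg + 830 kg = 3,140 kg (under)
Q3 2020–Q1 2021: 60 kg + 830 kg + 5,940 kg = 6,830 kg (over)
Q4 2020–Q2 2021: 830 kg + 5,940 kg + 90 kg = 6,860 kg (over)
Q1 2021–Q3 2021: 5,940 kg + 90 kg + 2,960 kg = 8,990 kg (over)
7 windows exceed the threshold.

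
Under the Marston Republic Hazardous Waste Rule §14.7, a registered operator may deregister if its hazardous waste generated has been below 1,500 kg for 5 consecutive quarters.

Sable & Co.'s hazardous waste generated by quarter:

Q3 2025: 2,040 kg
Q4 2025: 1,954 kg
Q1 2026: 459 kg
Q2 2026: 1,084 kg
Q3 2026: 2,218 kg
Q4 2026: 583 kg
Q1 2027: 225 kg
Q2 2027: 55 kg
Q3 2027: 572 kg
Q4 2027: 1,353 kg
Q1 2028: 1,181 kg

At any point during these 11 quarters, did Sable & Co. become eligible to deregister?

Quarters below 1,500 kg: Q1 2026, Q2 2026, Q4 2026, Q1 2027, Q2 2027, Q3 2027, Q4 2027, Q1 2028.
Longest run of consecutive quarters below the threshold: 6.
6 ≥ 5, so Sable & Co. became eligible.

Yes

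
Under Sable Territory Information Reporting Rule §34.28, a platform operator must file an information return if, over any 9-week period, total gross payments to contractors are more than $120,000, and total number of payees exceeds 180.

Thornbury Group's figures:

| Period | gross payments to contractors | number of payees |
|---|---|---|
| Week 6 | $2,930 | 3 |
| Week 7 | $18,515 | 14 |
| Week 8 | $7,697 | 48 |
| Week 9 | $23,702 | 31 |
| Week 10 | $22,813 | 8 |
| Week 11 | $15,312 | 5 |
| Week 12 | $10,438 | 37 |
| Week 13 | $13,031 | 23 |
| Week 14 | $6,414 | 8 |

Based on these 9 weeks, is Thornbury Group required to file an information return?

No

Total gross payments to contractors: $2,930 + $18,515 + $7,697 + $23,702 + $22,813 + $15,312 + $10,438 + $13,031 + $6,414 = $120,852 (> $120,000).
Total number of payees: 3 + 14 + 48 + 31 + 8 + 5 + 37 + 23 + 8 = 177 (≤ 180).
The test is 'and': the rule requires both, and at least one is not exceeded.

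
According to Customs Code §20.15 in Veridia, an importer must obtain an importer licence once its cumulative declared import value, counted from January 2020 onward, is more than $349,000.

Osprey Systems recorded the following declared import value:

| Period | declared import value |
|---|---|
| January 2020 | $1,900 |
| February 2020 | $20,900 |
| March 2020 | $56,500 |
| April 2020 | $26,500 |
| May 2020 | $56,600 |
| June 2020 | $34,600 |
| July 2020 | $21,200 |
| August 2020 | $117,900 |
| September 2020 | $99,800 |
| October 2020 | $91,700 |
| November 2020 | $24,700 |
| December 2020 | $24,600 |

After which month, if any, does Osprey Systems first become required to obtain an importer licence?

September 2020

Through January 2020: $1,900
Through February 2020: $22,800
Through March 2020: $79,300
Through April 2020: $105,800
Through May 2020: $162,400
Through June 2020: $197,000
Through July 2020: $218,200
Through August 2020: $336,100
Through September 2020: $435,900 ← exceeds threshold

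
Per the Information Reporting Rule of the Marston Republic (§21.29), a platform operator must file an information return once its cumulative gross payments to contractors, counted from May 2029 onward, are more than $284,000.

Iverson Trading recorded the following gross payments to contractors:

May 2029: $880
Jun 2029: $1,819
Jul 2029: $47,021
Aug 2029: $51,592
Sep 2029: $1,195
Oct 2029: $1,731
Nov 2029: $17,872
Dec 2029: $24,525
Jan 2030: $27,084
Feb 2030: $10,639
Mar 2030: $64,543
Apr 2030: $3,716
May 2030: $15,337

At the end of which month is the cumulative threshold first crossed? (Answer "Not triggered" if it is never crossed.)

Not triggered

Through May 2029: $880
Through Jun 2029: $2,699
Through Jul 2029: $49,720
Through Aug 2029: $101,312
Through Sep 2029: $102,507
Through Oct 2029: $104,238
Through Nov 2029: $122,110
Through Dec 2029: $146,635
Through Jan 2030: $173,719
Through Feb 2030: $184,358
Through Mar 2030: $248,901
Through Apr 2030: $252,617
Through May 2030: $267,954
Final cumulative total $267,954 ≤ $284,000; the threshold is never exceeded.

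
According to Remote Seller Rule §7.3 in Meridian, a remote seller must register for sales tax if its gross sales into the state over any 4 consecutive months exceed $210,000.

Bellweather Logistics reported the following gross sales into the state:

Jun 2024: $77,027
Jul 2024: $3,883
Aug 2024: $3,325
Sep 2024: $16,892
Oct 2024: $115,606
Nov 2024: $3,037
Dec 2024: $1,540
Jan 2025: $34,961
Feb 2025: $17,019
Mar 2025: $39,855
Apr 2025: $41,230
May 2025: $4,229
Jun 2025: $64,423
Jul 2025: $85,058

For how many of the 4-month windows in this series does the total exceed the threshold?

Jun 2024–Sep 2024: $77,027 + $3,883 + $3,325 + $16,892 = $101,127 (under)
Jul 2024–Oct 2024: $3,883 + $3,325 + $16,892 + $115,606 = $139,706 (under)
Aug 2024–Nov 2024: $3,325 + $16,892 + $115,606 + $3,037 = $138,860 (under)
Sep 2024–Dec 2024: $16,892 + $115,606 + $3,037 + $1,540 = $137,075 (under)
Oct 2024–Jan 2025: $115,606 + $3,037 + $1,540 + $34,961 = $155,144 (under)
Nov 2024–Feb 2025: $3,037 + $1,540 + $34,961 + $17,019 = $56,557 (under)
Dec 2024–Mar 2025: $1,540 + $34,961 + $17,019 + $39,855 = $93,375 (under)
Jan 2025–Apr 2025: $34,961 + $17,019 + $39,855 + $41,230 = $133,065 (under)
Feb 2025–May 2025: $17,019 + $39,855 + $41,230 + $4,229 = $102,333 (under)
Mar 2025–Jun 2025: $39,855 + $41,230 + $4,229 + $64,423 = $149,737 (under)
Apr 2025–Jul 2025: $41,230 + $4,229 + $64,423 + $85,058 = $194,940 (under)
0 windows exceed the threshold.

0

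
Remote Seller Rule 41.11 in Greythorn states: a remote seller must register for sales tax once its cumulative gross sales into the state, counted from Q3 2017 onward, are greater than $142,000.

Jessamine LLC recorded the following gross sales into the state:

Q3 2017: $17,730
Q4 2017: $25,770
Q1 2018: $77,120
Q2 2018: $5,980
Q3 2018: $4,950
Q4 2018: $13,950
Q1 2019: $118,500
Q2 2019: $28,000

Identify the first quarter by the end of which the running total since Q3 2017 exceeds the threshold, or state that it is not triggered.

Through Q3 2017: $17,730
Through Q4 2017: $43,500
Through Q1 2018: $120,620
Through Q2 2018: $126,600
Through Q3 2018: $131,550
Through Q4 2018: $145,500 ← exceeds threshold

Q4 2018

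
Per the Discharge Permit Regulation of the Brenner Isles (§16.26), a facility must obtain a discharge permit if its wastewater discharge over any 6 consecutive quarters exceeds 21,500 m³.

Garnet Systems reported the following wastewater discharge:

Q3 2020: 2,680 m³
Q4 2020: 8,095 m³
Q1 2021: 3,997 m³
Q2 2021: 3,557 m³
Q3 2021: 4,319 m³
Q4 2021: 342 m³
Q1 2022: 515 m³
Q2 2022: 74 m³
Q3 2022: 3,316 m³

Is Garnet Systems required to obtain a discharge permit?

Yes

Q3 2020–Q4 2021: 2,680 m³ + 8,095 m³ + 3,997 m³ + 3,557 m³ + 4,319 m³ + 342 m³ = 22,990 m³ (over)
Q4 2020–Q1 2022: 8,095 m³ + 3,997 m³ + 3,557 m³ + 4,319 m³ + 342 m³ + 515 m³ = 20,825 m³ (under)
Q1 2021–Q2 2022: 3,997 m³ + 3,557 m³ + 4,319 m³ + 342 m³ + 515 m³ + 74 m³ = 12,804 m³ (under)
Q2 2021–Q3 2022: 3,557 m³ + 4,319 m³ + 342 m³ + 515 m³ + 74 m³ + 3,316 m³ = 12,123 m³ (under)
At least one window exceeds 21,500 m³.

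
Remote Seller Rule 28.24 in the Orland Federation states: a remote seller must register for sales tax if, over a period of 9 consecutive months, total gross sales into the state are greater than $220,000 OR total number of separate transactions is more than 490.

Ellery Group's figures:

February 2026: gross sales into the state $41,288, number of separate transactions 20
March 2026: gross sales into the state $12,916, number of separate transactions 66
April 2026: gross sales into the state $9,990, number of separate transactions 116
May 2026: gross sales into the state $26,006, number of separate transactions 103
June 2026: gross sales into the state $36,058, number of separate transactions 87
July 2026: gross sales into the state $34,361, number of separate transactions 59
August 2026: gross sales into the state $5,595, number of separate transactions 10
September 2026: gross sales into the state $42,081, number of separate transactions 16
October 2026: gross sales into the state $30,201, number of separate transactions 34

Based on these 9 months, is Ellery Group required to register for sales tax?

Total gross sales into the state: $41,288 + $12,916 + $9,990 + $26,006 + $36,058 + $34,361 + $5,595 + $42,081 + $30,201 = $238,496 (> $220,000).
Total number of separate transactions: 20 + 66 + 116 + 103 + 87 + 59 + 10 + 16 + 34 = 511 (> 490).
The test is 'or': at least one threshold is exceeded.

Yes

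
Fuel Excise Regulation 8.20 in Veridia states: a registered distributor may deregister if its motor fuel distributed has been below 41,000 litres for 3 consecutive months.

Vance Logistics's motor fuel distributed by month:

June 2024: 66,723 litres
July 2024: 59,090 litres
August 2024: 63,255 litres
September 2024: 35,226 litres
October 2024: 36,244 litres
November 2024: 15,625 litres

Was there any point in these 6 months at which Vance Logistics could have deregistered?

Months below 41,000 litres: September 2024, October 2024, November 2024.
Longest run of consecutive months below the threshold: 3.
3 ≥ 3, so Vance Logistics became eligible.

Yes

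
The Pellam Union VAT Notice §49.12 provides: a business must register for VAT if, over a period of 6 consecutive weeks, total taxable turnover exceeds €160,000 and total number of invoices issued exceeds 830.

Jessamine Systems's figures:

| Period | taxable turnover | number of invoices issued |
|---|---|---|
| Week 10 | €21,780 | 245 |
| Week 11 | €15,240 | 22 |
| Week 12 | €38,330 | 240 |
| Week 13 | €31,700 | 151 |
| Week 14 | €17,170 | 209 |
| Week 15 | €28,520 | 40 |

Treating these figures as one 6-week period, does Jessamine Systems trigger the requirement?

Total taxable turnover: €21,780 + €15,240 + €38,330 + €31,700 + €17,170 + €28,520 = €152,740 (≤ €160,000).
Total number of invoices issued: 245 + 22 + 240 + 151 + 209 + 40 = 907 (> 830).
The test is 'and': the rule requires both, and at least one is not exceeded.

No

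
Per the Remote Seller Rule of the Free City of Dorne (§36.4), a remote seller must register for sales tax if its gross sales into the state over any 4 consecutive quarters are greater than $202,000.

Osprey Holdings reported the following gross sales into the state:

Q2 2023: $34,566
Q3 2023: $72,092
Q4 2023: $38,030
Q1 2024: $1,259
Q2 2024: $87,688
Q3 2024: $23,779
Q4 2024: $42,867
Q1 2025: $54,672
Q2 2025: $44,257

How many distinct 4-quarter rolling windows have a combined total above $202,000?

1

Q2 2023–Q1 2024: $34,566 + $72,092 + $38,030 + $1,259 = $145,947 (under)
Q3 2023–Q2 2024: $72,092 + $38,030 + $1,259 + $87,688 = $199,069 (under)
Q4 2023–Q3 2024: $38,030 + $1,259 + $87,688 + $23,779 = $150,756 (under)
Q1 2024–Q4 2024: $1,259 + $87,688 + $23,779 + $42,867 = $155,593 (under)
Q2 2024–Q1 2025: $87,688 + $23,779 + $42,867 + $54,672 = $209,006 (over)
Q3 2024–Q2 2025: $23,779 + $42,867 + $54,672 + $44,257 = $165,575 (under)
1 window exceeds the threshold.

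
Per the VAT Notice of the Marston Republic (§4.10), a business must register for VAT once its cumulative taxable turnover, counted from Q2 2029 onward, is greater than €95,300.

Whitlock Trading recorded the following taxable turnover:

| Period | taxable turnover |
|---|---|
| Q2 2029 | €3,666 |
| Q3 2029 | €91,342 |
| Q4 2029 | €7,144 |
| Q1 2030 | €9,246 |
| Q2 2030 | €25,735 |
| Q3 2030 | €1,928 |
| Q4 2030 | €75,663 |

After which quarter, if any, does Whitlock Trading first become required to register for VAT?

Q4 2029

Through Q2 2029: €3,666
Through Q3 2029: €95,008
Through Q4 2029: €102,152 ← exceeds threshold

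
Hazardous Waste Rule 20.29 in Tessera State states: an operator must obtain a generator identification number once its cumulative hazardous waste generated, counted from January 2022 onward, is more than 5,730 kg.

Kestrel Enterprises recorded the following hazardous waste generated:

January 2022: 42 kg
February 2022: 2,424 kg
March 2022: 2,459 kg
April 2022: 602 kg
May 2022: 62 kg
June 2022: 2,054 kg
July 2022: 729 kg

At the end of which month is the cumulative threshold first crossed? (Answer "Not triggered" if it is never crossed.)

June 2022

Through January 2022: 42 kg
Through February 2022: 2,466 kg
Through March 2022: 4,925 kg
Through April 2022: 5,527 kg
Through May 2022: 5,589 kg
Through June 2022: 7,643 kg ← exceeds threshold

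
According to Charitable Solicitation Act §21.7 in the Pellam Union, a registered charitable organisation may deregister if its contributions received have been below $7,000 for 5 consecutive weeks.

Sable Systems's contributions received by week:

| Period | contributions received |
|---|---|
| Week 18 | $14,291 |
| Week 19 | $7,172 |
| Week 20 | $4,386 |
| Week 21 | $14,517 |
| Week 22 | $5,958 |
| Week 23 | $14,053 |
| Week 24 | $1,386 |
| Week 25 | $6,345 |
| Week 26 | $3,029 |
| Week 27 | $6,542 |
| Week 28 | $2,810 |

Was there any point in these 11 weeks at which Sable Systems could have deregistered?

Yes

Weeks below $7,000: Week 20, Week 22, Week 24, Week 25, Week 26, Week 27, Week 28.
Longest run of consecutive weeks below the threshold: 5.
5 ≥ 5, so Sable Systems became eligible.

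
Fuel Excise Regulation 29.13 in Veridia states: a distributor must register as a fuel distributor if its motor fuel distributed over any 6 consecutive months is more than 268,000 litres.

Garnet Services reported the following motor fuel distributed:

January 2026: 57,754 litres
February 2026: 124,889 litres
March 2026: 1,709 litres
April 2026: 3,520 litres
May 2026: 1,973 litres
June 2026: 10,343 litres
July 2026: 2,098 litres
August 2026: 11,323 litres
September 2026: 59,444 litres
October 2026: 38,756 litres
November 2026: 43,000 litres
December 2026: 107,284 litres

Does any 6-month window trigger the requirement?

No

January 2026–June 2026: 57,754 litres + 124,889 litres + 1,709 litres + 3,520 litres + 1,973 litres + 10,343 litres = 200,188 litres (under)
February 2026–July 2026: 124,889 litres + 1,709 litres + 3,520 litres + 1,973 litres + 10,343 litres + 2,098 litres = 144,532 litres (under)
March 2026–August 2026: 1,709 litres + 3,520 litres + 1,973 litres + 10,343 litres + 2,098 litres + 11,323 litres = 30,966 litres (under)
April 2026–September 2026: 3,520 litres + 1,973 litres + 10,343 litres + 2,098 litres + 11,323 litres + 59,444 litres = 88,701 litres (under)
May 2026–October 2026: 1,973 litres + 10,343 litres + 2,098 litres + 11,323 litres + 59,444 litres + 38,756 litres = 123,937 litres (under)
June 2026–November 2026: 10,343 litres + 2,098 litres + 11,323 litres + 59,444 litres + 38,756 litres + 43,000 litres = 164,964 litres (under)
July 2026–December 2026: 2,098 litres + 11,323 litres + 59,444 litres + 38,756 litres + 43,000 litres + 107,284 litres = 261,905 litres (under)
No window exceeds 268,000 litres.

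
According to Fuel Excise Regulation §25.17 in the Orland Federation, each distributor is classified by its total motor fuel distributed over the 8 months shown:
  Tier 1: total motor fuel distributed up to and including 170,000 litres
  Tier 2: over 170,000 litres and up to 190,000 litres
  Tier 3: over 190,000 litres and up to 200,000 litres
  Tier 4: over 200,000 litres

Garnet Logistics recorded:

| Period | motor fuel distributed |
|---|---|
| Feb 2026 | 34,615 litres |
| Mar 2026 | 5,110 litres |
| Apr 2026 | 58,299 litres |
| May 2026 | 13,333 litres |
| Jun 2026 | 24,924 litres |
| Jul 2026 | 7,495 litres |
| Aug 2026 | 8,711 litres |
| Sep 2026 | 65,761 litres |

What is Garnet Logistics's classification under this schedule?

Tier 4

Total motor fuel distributed: 34,615 litres + 5,110 litres + 58,299 litres + 13,333 litres + 24,924 litres + 7,495 litres + 8,711 litres + 65,761 litres = 218,248 litres.
218,248 litres > 200,000 litres, so Tier 4 applies.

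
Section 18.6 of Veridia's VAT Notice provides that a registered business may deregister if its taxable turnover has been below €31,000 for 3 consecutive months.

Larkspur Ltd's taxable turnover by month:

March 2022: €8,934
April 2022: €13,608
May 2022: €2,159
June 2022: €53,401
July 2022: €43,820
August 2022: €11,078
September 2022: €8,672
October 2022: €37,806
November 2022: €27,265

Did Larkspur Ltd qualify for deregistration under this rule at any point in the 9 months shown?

Months below €31,000: March 2022, April 2022, May 2022, August 2022, September 2022, November 2022.
Longest run of consecutive months below the threshold: 3.
3 ≥ 3, so Larkspur Ltd became eligible.

Yes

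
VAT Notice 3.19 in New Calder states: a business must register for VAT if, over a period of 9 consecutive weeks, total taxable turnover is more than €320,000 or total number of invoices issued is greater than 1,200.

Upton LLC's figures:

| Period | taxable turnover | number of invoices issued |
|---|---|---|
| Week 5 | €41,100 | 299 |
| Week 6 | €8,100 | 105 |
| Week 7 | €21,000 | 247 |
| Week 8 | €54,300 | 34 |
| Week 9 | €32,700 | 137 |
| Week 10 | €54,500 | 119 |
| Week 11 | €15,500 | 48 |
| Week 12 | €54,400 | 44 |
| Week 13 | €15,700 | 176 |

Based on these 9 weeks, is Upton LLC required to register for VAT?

Total taxable turnover: €41,100 + €8,100 + €21,000 + €54,300 + €32,700 + €54,500 + €15,500 + €54,400 + €15,700 = €297,300 (≤ €320,000).
Total number of invoices issued: 299 + 105 + 247 + 34 + 137 + 119 + 48 + 44 + 176 = 1,209 (> 1,200).
The test is 'or': at least one threshold is exceeded.

Yes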